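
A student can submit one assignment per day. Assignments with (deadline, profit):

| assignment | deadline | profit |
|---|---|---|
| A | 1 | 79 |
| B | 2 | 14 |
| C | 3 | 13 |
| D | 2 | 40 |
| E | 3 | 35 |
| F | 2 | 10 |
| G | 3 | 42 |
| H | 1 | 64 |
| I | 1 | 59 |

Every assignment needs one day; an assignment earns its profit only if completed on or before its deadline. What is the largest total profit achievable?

Profit order: A=79 H=64 I=59 G=42 D=40 E=35 B=14 C=13 F=10
Assign: A→slot 1, H skipped, I skipped, G→slot 3, D→slot 2, E skipped, B skipped, C skipped, F skipped.
Slots: [1:A] [2:D] [3:G]
Profit = 79 + 40 + 42 = 161

161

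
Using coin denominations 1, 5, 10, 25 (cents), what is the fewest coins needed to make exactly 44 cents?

7

44 − 1×25→19 − 1×10→9 − 1×5→4 − 4×1→0
Total coins = 1 + 1 + 1 + 4 = 7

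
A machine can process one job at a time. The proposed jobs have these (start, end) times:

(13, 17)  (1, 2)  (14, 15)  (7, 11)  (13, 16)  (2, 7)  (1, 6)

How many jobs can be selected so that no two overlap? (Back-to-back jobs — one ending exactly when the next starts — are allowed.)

Sorted by end: (1,2)  (1,6)  (2,7)  (7,11)  (14,15)  (13,16)  (13,17)
take (1,2); take (2,7); take (7,11); take (14,15).
Selected 4 jobs.

4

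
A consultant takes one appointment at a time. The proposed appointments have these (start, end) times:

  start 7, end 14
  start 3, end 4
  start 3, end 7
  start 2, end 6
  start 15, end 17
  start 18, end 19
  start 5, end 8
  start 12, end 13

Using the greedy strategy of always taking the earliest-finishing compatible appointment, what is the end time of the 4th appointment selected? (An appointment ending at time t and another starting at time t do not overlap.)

Greedy by earliest finish: after sorting by end time, pick each interval compatible with the last pick.
Sorted by end: (3,4)  (2,6)  (3,7)  (5,8)  (12,13)  (7,14)  (15,17)  (18,19)
take (3,4); take (5,8); take (12,13); skip (7,14); take (15,17); take (18,19).
Selected: (3,4) (5,8) (12,13) (15,17) (18,19)

17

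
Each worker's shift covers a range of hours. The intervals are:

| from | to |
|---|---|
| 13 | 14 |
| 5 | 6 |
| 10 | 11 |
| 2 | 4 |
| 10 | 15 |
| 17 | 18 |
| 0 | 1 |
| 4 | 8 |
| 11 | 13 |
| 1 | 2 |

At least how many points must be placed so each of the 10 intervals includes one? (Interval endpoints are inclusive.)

By right end: [0,1]  [1,2]  [2,4]  [5,6]  [4,8]  [10,11]  [11,13]  [13,14]  [10,15]  [17,18]
[0,1] uncovered → point at 1; [2,4] uncovered → point at 4; [5,6] uncovered → point at 6; [10,11] uncovered → point at 11; [13,14] uncovered → point at 14; [17,18] uncovered → point at 18.
Points: 1, 4, 6, 11, 14, 18 (6 total).

6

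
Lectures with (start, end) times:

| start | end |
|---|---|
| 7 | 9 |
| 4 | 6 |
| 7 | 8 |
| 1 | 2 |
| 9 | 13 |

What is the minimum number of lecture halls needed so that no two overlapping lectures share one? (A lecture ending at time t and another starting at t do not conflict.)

Count concurrent intervals with a sweep; the peak is the room count.
starts: [1, 4, 7, 7, 9]
ends:   [2, 6, 8, 9, 13]
s1→1 e2→0 s4→1 e6→0 s7→1 s7→2  — peak 2.

2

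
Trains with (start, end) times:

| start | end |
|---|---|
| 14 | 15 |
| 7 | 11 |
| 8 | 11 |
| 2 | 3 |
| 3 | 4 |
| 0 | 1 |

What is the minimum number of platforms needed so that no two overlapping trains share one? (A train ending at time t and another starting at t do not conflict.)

Events (time:±→running): 0:+→1 1:-→0 2:+→1 3:-→0 3:+→1 4:-→0 7:+→1 8:+→2 … peak 2.

2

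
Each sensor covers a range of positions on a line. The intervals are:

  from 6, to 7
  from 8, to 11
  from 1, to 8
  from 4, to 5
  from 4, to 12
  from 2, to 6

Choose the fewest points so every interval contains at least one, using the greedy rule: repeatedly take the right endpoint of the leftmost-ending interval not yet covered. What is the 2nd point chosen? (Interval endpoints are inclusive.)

7

Process intervals by earliest right end; each time one isn't hit yet, stab at its right endpoint.
Sorted: [4,5] [2,6] [6,7] [1,8] [8,11] [4,12]
{[4,5],[2,6]} hit by 5; {[6,7],[1,8]} hit by 7; {[8,11],[4,12]} hit by 11.
Points: 5, 7, 11 (3 total).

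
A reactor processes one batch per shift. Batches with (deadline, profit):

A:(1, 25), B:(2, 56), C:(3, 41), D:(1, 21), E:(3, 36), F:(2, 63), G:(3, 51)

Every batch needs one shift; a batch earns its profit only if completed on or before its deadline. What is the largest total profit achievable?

Profit order: F=63 B=56 G=51 C=41 E=36 A=25 D=21
Assign: F→slot 2, B→slot 1, G→slot 3, C skipped, E skipped, A skipped, D skipped.
Slots: [1:B] [2:F] [3:G]
Profit = 56 + 63 + 51 = 170

170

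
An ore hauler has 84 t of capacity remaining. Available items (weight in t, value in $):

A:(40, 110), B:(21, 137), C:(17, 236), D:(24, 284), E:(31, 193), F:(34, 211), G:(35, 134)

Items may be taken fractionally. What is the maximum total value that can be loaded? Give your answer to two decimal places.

793.97

Greedy by value/weight ratio, highest first.
Order: C (236/17=13.88) > D (284/24=11.83) > B (137/21=6.52) > E (193/31=6.23) > F (211/34=6.21) > G (134/35=3.83) > A (110/40=2.75)
Fill: take C (17 @ 236) → take D (24 @ 284) → take B (21 @ 137) → take 22/31 of E → 136.97; 84/84 used.
Total value = 793.97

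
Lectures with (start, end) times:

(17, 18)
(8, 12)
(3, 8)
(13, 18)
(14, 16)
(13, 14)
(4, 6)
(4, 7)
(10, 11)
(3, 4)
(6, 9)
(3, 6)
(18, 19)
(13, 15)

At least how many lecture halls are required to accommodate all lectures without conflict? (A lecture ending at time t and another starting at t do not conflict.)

Count concurrent intervals with a sweep; the peak is the room count.
starts: [3, 3, 3, 4, 4, 6, 8, 10, 13, 13, 13, 14, 17, 18]
ends:   [4, 6, 6, 7, 8, 9, 11, 12, 14, 15, 16, 18, 18, 19]
s3→1 s3→2 s3→3 e4→2 s4→3 s4→4  — peak 4.

4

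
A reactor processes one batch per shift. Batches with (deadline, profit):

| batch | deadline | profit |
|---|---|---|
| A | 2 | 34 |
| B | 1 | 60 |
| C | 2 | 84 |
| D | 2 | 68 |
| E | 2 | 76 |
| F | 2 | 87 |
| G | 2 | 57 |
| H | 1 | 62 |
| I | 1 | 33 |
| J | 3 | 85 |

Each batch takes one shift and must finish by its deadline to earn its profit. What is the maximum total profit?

256

Profit order: F=87 J=85 C=84 E=76 D=68 H=62 B=60 G=57 A=34 I=33
Assign: F→slot 2, J→slot 3, C→slot 1, E skipped, D skipped, H skipped, B skipped, G skipped, A skipped, I skipped.
Slots: [1:C] [2:F] [3:J]
Profit = 84 + 87 + 85 = 256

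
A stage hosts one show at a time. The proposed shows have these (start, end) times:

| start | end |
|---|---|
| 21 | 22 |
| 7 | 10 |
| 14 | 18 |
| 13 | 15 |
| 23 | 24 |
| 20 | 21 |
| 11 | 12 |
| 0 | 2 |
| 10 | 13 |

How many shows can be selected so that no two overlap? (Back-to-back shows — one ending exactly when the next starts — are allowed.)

Greedy by earliest finish: after sorting by end time, pick each interval compatible with the last pick.
Sorted by end: (0,2)  (7,10)  (11,12)  (10,13)  (13,15)  (14,18)  (20,21)  (21,22)  (23,24)
take (0,2); take (7,10); take (11,12); take (13,15); take (20,21); take (21,22); take (23,24).
Selected 7 shows.

7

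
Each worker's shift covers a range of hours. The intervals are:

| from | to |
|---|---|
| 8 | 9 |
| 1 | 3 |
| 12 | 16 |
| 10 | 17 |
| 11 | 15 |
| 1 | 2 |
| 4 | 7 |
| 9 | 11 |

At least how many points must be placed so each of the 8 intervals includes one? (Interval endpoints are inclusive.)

4

Process intervals by earliest right end; each time one isn't hit yet, stab at its right endpoint.
By right end: [1,2]  [1,3]  [4,7]  [8,9]  [9,11]  [11,15]  [12,16]  [10,17]
[1,2] uncovered → point at 2; [4,7] uncovered → point at 7; [8,9] uncovered → point at 9; [11,15] uncovered → point at 15.
Points: 2, 7, 9, 15 (4 total).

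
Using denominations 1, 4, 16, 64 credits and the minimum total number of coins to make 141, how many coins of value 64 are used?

2

Use the largest denomination that fits, subtract, and repeat.
141 = 2×64 + 3×4 + 1×1
Count of 64: 2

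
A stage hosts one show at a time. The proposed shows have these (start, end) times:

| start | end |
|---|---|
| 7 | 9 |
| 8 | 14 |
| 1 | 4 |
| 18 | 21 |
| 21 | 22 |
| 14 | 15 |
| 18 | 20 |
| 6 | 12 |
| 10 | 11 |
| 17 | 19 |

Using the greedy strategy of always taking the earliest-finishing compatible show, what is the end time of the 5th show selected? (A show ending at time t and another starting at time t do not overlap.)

Sort by end time and greedily take each interval whose start is ≥ the last chosen end.
Sorted by end: (1,4)  (7,9)  (10,11)  (6,12)  (8,14)  (14,15)  (17,19)  (18,20)  (18,21)  (21,22)
take (1,4); take (7,9); take (10,11); skip (6,12); take (14,15); take (17,19); skip (18,20); skip (18,21); take (21,22).
Selected: (1,4) (7,9) (10,11) (14,15) (17,19) (21,22)

19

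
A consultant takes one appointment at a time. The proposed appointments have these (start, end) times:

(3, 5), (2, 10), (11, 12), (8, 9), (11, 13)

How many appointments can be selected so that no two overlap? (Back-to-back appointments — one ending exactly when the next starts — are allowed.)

3

Order by finish time; keep every interval that doesn't clash with the previous kept one.
By end time: (3,5), (8,9), (2,10), (11,12), (11,13).
Pick (3,5); next start ≥ 5 → (8,9); next start ≥ 9 → (11,12).
Selected 3 appointments.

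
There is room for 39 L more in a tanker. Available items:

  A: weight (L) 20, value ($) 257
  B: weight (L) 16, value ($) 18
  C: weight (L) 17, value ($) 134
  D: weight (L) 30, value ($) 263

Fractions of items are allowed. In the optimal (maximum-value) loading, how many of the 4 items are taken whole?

1

Sort by value per unit weight and fill in that order.
Order: A (257/20=12.85) > D (263/30=8.77) > C (134/17=7.88) > B (18/16=1.12)
Fill: take A (20 @ 257) → take 19/30 of D → 166.57; 39/39 used.
1 item(s) taken whole; one partial (take 19/30 of D).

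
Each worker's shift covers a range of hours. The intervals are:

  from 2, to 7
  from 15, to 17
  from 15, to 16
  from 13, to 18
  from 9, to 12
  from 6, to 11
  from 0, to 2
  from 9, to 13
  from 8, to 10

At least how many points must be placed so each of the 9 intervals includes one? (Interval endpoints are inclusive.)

Sorted: [0,2] [2,7] [8,10] [6,11] [9,12] [9,13] [15,16] [15,17] [13,18]
{[0,2],[2,7]} hit by 2; {[8,10],[6,11],[9,12],[9,13]} hit by 10; {[15,16],[15,17],[13,18]} hit by 16.
Points: 2, 10, 16 (3 total).

3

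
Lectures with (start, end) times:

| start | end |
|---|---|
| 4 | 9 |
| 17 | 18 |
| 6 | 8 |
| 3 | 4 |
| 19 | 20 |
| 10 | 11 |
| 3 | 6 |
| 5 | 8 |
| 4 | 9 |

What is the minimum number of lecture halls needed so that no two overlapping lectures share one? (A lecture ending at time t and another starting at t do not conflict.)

starts: [3, 3, 4, 4, 5, 6, 10, 17, 19]
ends:   [4, 6, 8, 8, 9, 9, 11, 18, 20]
s3→1 s3→2 e4→1 s4→2 s4→3 s5→4  — peak 4.

4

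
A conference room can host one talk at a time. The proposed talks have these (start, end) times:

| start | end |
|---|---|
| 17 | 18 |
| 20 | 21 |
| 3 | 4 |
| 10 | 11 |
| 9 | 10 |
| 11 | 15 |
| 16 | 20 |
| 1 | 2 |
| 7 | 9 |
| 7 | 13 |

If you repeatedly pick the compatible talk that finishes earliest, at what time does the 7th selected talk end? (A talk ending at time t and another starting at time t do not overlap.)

Sorted by end: (1,2)  (3,4)  (7,9)  (9,10)  (10,11)  (7,13)  (11,15)  (17,18)  (16,20)  (20,21)
take (1,2); take (3,4); take (7,9); take (9,10); take (10,11); skip (7,13); take (11,15); take (17,18); take (20,21).
Selected: (1,2) (3,4) (7,9) (9,10) (10,11) (11,15) (17,18) (20,21)

18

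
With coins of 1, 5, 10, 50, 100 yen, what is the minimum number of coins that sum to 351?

Greedy: take as many of the largest coin as possible, then repeat with the remainder.
351 − 3×100→51 − 1×50→1 − 1×1→0
Total coins = 3 + 1 + 1 = 5

5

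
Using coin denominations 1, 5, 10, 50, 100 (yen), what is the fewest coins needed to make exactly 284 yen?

10

Use the largest denomination that fits, subtract, and repeat.
284 = 2×100 + 1×50 + 3×10 + 4×1
Total coins = 2 + 1 + 3 + 4 = 10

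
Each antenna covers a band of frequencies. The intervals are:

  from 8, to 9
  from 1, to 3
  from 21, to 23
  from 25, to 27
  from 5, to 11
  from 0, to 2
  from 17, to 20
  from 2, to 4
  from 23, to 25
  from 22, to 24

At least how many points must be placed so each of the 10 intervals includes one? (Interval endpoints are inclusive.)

Sort by right endpoint; whenever an interval is uncovered, place a point at its right end.
By right end: [0,2]  [1,3]  [2,4]  [8,9]  [5,11]  [17,20]  [21,23]  [22,24]  [23,25]  [25,27]
[0,2] uncovered → point at 2; [8,9] uncovered → point at 9; [17,20] uncovered → point at 20; [21,23] uncovered → point at 23; [25,27] uncovered → point at 27.
Points: 2, 9, 20, 23, 27 (5 total).

5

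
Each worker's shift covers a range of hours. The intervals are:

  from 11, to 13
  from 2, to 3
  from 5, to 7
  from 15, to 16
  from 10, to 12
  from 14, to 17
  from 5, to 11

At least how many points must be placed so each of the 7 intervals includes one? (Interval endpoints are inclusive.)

Sorted: [2,3] [5,7] [5,11] [10,12] [11,13] [15,16] [14,17]
{[2,3]} hit by 3; {[5,7],[5,11]} hit by 7; {[10,12],[11,13]} hit by 12; {[15,16],[14,17]} hit by 16.
Points: 3, 7, 12, 16 (4 total).

4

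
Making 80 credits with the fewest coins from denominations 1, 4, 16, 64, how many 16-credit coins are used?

1

80 − 1×64→16 − 1×16→0
Count of 16: 1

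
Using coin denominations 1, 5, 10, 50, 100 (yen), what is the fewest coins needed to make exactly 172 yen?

6

172 − 1×100→72 − 1×50→22 − 2×10→2 − 2×1→0
Total coins = 1 + 1 + 2 + 2 = 6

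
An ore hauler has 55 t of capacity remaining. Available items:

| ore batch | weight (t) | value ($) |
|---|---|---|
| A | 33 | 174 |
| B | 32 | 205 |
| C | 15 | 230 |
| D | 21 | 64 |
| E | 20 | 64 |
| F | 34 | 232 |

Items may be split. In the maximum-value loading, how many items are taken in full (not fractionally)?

Order: C (230/15=15.33) > F (232/34=6.82) > B (205/32=6.41) > A (174/33=5.27) > E (64/20=3.20) > D (64/21=3.05)
Fill: take C (15 @ 230) → take F (34 @ 232) → take 6/32 of B → 38.44; 55/55 used.
2 item(s) taken whole; one partial (take 6/32 of B).

2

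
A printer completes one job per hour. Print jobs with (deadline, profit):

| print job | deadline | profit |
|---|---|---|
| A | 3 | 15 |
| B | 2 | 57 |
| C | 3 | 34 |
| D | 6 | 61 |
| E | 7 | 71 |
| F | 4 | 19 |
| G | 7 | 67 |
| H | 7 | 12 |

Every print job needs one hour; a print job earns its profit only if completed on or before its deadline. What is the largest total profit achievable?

Sort by profit descending; place each in the latest free slot ≤ its deadline.
Profit order: E=71 G=67 D=61 B=57 C=34 F=19 A=15 H=12
Assign: E→slot 7, G→slot 6, D→slot 5, B→slot 2, C→slot 3, F→slot 4, A→slot 1, H skipped.
Slots: [1:A] [2:B] [3:C] [4:F] [5:D] [6:G] [7:E]
Profit = 15 + 57 + 34 + 19 + 61 + 67 + 71 = 324

324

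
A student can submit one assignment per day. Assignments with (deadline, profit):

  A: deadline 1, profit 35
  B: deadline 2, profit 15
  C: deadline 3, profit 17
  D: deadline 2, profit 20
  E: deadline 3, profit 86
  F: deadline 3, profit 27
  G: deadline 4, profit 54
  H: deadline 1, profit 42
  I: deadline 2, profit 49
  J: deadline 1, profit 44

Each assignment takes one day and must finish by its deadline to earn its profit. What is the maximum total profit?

233

By profit: E(d3,86), G(d4,54), I(d2,49), J(d1,44), H(d1,42), A(d1,35), F(d3,27), D(d2,20), C(d3,17), B(d2,15)
E→slot 3; G→slot 4; I→slot 2; J→slot 1; H skipped; A skipped; F skipped; D skipped; C skipped; B skipped.
Profit = 44 + 49 + 86 + 54 = 233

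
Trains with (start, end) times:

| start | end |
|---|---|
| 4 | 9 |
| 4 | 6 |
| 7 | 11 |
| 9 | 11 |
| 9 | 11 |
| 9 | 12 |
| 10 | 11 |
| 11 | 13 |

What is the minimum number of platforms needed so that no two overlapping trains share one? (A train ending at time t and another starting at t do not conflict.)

5

Events (time:±→running): 4:+→1 4:+→2 6:-→1 7:+→2 9:-→1 9:+→2 9:+→3 9:+→4 10:+→5 … peak 5.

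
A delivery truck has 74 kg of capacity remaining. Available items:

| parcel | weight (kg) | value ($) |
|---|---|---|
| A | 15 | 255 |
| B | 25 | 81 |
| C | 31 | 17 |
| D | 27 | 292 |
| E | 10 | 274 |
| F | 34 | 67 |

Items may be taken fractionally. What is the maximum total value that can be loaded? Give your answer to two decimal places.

892.28

Greedy by value/weight ratio, highest first.
Order: E (274/10=27.40) > A (255/15=17.00) > D (292/27=10.81) > B (81/25=3.24) > F (67/34=1.97) > C (17/31=0.55)
Fill: take E (10 @ 274) → take A (15 @ 255) → take D (27 @ 292) → take 22/25 of B → 71.28; 74/74 used.
Total value = 892.28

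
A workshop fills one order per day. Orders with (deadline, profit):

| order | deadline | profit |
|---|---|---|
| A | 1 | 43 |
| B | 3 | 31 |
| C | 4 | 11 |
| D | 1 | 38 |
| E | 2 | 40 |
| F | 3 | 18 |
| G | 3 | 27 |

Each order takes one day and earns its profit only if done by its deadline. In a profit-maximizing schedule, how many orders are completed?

Take jobs in profit order; each goes to the latest open slot no later than its deadline.
By profit: A(d1,43), E(d2,40), D(d1,38), B(d3,31), G(d3,27), F(d3,18), C(d4,11)
A→slot 1; E→slot 2; D skipped; B→slot 3; G skipped; F skipped; C→slot 4.
4 of 7 scheduled.

4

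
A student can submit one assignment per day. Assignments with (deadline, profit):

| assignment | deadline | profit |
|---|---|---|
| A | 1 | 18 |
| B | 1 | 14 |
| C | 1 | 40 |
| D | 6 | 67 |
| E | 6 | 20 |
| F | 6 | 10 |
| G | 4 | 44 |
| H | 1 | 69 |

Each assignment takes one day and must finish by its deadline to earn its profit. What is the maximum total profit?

Sort by profit descending; place each in the latest free slot ≤ its deadline.
By profit: H(d1,69), D(d6,67), G(d4,44), C(d1,40), E(d6,20), A(d1,18), B(d1,14), F(d6,10)
H→slot 1; D→slot 6; G→slot 4; C skipped; E→slot 5; A skipped; B skipped; F→slot 3.
Profit = 69 + 10 + 44 + 20 + 67 = 210

210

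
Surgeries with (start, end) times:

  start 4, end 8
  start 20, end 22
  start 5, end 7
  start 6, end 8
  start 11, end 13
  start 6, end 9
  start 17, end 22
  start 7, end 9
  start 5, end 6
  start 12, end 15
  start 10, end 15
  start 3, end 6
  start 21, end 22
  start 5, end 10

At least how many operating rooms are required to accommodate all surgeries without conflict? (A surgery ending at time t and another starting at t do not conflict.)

5

Count concurrent intervals with a sweep; the peak is the room count.
Events (time:±→running): 3:+→1 4:+→2 5:+→3 5:+→4 5:+→5 … peak 5.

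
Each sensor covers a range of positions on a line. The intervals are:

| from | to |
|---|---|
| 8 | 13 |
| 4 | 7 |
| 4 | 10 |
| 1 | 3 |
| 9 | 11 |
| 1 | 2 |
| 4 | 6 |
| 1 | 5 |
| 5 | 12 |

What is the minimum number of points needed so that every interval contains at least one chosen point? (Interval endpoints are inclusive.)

3

Sorted: [1,2] [1,3] [1,5] [4,6] [4,7] [4,10] [9,11] [5,12] [8,13]
{[1,2],[1,3],[1,5]} hit by 2; {[4,6],[4,7],[4,10]} hit by 6; {[9,11],[5,12],[8,13]} hit by 11.
Points: 2, 6, 11 (3 total).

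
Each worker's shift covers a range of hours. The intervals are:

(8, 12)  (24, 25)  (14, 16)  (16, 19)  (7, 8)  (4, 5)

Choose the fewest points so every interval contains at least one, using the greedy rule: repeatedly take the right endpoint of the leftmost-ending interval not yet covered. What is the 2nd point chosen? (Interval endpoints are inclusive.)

By right end: [4,5]  [7,8]  [8,12]  [14,16]  [16,19]  [24,25]
[4,5] uncovered → point at 5; [7,8] uncovered → point at 8; [14,16] uncovered → point at 16; [24,25] uncovered → point at 25.
Points: 5, 8, 16, 25 (4 total).

8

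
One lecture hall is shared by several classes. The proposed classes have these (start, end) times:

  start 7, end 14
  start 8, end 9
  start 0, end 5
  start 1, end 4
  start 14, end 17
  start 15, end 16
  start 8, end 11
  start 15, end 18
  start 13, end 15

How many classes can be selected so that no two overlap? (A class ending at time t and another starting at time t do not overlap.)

Order by finish time; keep every interval that doesn't clash with the previous kept one.
By end time: (1,4), (0,5), (8,9), (8,11), (7,14), (13,15), (15,16), (14,17), (15,18).
Pick (1,4); next start ≥ 4 → (8,9); next start ≥ 9 → (13,15); next start ≥ 15 → (15,16).
Selected 4 classes.

4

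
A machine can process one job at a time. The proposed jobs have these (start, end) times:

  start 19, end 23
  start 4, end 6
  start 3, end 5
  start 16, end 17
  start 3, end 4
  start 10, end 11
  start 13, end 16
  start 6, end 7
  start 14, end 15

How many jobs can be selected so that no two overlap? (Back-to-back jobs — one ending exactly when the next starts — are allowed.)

7

By end time: (3,4), (3,5), (4,6), (6,7), (10,11), (14,15), (13,16), (16,17), (19,23).
Pick (3,4); next start ≥ 4 → (4,6); next start ≥ 6 → (6,7); next start ≥ 7 → (10,11); next start ≥ 11 → (14,15); next start ≥ 15 → (16,17); next start ≥ 17 → (19,23).
Selected 7 jobs.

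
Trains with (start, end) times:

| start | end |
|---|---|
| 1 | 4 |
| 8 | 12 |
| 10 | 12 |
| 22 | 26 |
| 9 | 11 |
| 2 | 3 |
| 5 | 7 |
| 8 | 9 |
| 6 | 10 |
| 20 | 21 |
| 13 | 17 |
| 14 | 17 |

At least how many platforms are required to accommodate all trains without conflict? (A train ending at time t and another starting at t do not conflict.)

3

Events (time:±→running): 1:+→1 2:+→2 3:-→1 4:-→0 5:+→1 6:+→2 7:-→1 8:+→2 8:+→3 … peak 3.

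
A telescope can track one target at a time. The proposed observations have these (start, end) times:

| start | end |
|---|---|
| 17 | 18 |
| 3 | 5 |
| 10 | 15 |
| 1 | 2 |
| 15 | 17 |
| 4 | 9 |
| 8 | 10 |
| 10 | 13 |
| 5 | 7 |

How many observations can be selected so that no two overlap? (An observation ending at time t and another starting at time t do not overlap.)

Order by finish time; keep every interval that doesn't clash with the previous kept one.
By end time: (1,2), (3,5), (5,7), (4,9), (8,10), (10,13), (10,15), (15,17), (17,18).
Pick (1,2); next start ≥ 2 → (3,5); next start ≥ 5 → (5,7); next start ≥ 7 → (8,10); next start ≥ 10 → (10,13); next start ≥ 13 → (15,17); next start ≥ 17 → (17,18).
Selected 7 observations.

7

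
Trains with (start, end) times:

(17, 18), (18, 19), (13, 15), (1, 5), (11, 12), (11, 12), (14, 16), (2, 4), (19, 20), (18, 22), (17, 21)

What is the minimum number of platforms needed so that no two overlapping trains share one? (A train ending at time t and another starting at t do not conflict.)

The answer is the maximum number of intervals overlapping at any instant.
Events (time:±→running): 1:+→1 2:+→2 4:-→1 5:-→0 11:+→1 11:+→2 12:-→1 12:-→0 13:+→1 14:+→2 15:-→1 16:-→0 17:+→1 17:+→2 18:-→1 18:+→2 18:+→3 … peak 3.

3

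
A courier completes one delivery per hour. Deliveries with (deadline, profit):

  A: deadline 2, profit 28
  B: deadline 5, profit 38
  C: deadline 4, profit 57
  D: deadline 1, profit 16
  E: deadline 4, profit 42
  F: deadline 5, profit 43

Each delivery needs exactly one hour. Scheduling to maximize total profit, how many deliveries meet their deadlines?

Take jobs in profit order; each goes to the latest open slot no later than its deadline.
Profit order: C=57 F=43 E=42 B=38 A=28 D=16
Assign: C→slot 4, F→slot 5, E→slot 3, B→slot 2, A→slot 1, D skipped.
Slots: [1:A] [2:B] [3:E] [4:C] [5:F]
5 of 6 scheduled.

5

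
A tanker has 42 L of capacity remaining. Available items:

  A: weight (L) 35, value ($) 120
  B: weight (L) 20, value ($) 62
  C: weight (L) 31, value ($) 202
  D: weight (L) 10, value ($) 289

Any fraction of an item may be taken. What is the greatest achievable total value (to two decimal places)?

Greedy by value/weight ratio, highest first.
Ratios (sorted): D 28.90, C 6.52, A 3.43, B 3.10
take D (10 @ 289); take C (31 @ 202); take 1/35 of A → 3.43. Capacity used 42/42.
Total value = 494.43

494.43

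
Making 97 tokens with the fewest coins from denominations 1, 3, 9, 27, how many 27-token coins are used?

3

97 = 3×27 + 1×9 + 2×3 + 1×1
Count of 27: 3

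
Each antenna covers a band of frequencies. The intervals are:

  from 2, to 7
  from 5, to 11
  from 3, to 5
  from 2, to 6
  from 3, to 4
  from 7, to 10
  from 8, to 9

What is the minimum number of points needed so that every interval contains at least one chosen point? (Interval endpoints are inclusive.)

2

Process intervals by earliest right end; each time one isn't hit yet, stab at its right endpoint.
By right end: [3,4]  [3,5]  [2,6]  [2,7]  [8,9]  [7,10]  [5,11]
[3,4] uncovered → point at 4; [8,9] uncovered → point at 9.
Points: 4, 9 (2 total).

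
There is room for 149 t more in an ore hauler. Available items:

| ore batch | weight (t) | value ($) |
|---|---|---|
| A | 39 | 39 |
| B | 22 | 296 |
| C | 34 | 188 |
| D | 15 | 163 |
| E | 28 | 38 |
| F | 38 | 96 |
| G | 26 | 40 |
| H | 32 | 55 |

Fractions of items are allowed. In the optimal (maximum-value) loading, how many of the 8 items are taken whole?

Sort by value per unit weight and fill in that order.
Ratios (sorted): B 13.45, D 10.87, C 5.53, F 2.53, H 1.72, G 1.54, E 1.36, A 1.00
take B (22 @ 296); take D (15 @ 163); take C (34 @ 188); take F (38 @ 96); take H (32 @ 55); take 8/26 of G → 12.31. Capacity used 149/149.
5 item(s) taken whole; one partial (take 8/26 of G).

5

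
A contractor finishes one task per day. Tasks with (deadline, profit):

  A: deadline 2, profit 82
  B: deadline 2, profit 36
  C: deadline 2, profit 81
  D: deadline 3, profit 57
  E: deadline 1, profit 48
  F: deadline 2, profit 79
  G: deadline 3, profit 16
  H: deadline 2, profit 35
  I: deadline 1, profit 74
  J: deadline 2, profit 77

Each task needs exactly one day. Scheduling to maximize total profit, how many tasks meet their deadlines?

Profit order: A=82 C=81 F=79 J=77 I=74 D=57 E=48 B=36 H=35 G=16
Assign: A→slot 2, C→slot 1, F skipped, J skipped, I skipped, D→slot 3, E skipped, B skipped, H skipped, G skipped.
Slots: [1:C] [2:A] [3:D]
3 of 10 scheduled.

3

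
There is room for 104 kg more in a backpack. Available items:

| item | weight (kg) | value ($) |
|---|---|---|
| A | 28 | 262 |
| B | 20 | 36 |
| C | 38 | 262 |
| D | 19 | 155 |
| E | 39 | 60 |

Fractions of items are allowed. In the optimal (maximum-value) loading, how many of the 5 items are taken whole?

3

Sort by value per unit weight and fill in that order.
Order: A (262/28=9.36) > D (155/19=8.16) > C (262/38=6.89) > B (36/20=1.80) > E (60/39=1.54)
Fill: take A (28 @ 262) → take D (19 @ 155) → take C (38 @ 262) → take 19/20 of B → 34.20; 104/104 used.
3 item(s) taken whole; one partial (take 19/20 of B).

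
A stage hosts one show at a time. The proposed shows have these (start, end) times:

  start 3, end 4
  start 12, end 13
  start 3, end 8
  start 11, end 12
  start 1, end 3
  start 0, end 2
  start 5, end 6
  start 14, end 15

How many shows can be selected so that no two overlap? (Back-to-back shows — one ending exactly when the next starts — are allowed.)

6

Sorted by end: (0,2)  (1,3)  (3,4)  (5,6)  (3,8)  (11,12)  (12,13)  (14,15)
take (0,2); take (3,4); take (5,6); skip (3,8); take (11,12); take (12,13); take (14,15).
Selected 6 shows.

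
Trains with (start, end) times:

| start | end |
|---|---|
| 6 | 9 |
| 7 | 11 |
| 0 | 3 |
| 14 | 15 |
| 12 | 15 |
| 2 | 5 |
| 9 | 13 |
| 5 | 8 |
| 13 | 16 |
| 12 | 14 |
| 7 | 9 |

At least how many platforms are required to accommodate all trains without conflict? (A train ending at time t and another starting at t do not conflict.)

4

The answer is the maximum number of intervals overlapping at any instant.
starts: [0, 2, 5, 6, 7, 7, 9, 12, 12, 13, 14]
ends:   [3, 5, 8, 9, 9, 11, 13, 14, 15, 15, 16]
s0→1 s2→2 e3→1 e5→0 s5→1 s6→2 s7→3 s7→4  — peak 4.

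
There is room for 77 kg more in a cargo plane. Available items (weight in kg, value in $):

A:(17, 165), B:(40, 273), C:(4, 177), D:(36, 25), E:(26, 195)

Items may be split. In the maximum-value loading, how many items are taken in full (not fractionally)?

Ratios (sorted): C 44.25, A 9.71, E 7.50, B 6.83, D 0.69
take C (4 @ 177); take A (17 @ 165); take E (26 @ 195); take 30/40 of B → 204.75. Capacity used 77/77.
3 item(s) taken whole; one partial (take 30/40 of B).

3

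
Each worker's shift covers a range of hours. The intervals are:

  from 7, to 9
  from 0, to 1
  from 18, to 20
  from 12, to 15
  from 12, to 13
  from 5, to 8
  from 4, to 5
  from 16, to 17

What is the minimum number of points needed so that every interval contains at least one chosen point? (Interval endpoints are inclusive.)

Process intervals by earliest right end; each time one isn't hit yet, stab at its right endpoint.
Sorted: [0,1] [4,5] [5,8] [7,9] [12,13] [12,15] [16,17] [18,20]
{[0,1]} hit by 1; {[4,5],[5,8]} hit by 5; {[7,9]} hit by 9; {[12,13],[12,15]} hit by 13; {[16,17]} hit by 17; {[18,20]} hit by 20.
Points: 1, 5, 9, 13, 17, 20 (6 total).

6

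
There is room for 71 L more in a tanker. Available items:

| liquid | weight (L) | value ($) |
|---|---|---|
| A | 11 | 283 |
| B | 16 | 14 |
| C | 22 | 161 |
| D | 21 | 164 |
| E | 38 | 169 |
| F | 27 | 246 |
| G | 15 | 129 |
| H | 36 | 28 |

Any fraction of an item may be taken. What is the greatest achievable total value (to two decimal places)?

798.57

Greedy by value/weight ratio, highest first.
Order: A (283/11=25.73) > F (246/27=9.11) > G (129/15=8.60) > D (164/21=7.81) > C (161/22=7.32) > E (169/38=4.45) > B (14/16=0.88) > H (28/36=0.78)
Fill: take A (11 @ 283) → take F (27 @ 246) → take G (15 @ 129) → take 18/21 of D → 140.57; 71/71 used.
Total value = 798.57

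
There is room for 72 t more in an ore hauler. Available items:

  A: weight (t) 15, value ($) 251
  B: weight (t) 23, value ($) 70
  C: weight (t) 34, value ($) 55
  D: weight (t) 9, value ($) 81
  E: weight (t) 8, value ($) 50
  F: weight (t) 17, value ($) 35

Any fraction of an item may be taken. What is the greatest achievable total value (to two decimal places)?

Ratios (sorted): A 16.73, D 9.00, E 6.25, B 3.04, F 2.06, C 1.62
take A (15 @ 251); take D (9 @ 81); take E (8 @ 50); take B (23 @ 70); take F (17 @ 35). Capacity used 72/72.
Total value = 487.00

487.00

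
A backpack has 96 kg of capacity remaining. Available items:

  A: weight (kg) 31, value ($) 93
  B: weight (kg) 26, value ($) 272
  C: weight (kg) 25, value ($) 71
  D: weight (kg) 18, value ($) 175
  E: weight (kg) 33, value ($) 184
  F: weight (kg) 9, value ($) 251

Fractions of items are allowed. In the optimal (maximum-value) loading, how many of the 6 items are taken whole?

Ratios (sorted): F 27.89, B 10.46, D 9.72, E 5.58, A 3.00, C 2.84
take F (9 @ 251); take B (26 @ 272); take D (18 @ 175); take E (33 @ 184); take 10/31 of A → 30.00. Capacity used 96/96.
4 item(s) taken whole; one partial (take 10/31 of A).

4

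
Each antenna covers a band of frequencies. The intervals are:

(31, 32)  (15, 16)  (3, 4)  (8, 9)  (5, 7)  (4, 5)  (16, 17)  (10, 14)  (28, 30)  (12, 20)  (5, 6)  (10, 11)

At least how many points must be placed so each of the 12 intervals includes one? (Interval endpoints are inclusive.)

Sorted: [3,4] [4,5] [5,6] [5,7] [8,9] [10,11] [10,14] [15,16] [16,17] [12,20] [28,30] [31,32]
{[3,4],[4,5]} hit by 4; {[5,6],[5,7]} hit by 6; {[8,9]} hit by 9; {[10,11],[10,14]} hit by 11; {[15,16],[16,17],[12,20]} hit by 16; {[28,30]} hit by 30; {[31,32]} hit by 32.
Points: 4, 6, 9, 11, 16, 30, 32 (7 total).

7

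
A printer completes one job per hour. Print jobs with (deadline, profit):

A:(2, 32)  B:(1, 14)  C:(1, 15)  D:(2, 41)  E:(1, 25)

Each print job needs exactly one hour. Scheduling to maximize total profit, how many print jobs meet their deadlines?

2

By profit: D(d2,41), A(d2,32), E(d1,25), C(d1,15), B(d1,14)
D→slot 2; A→slot 1; E skipped; C skipped; B skipped.
2 of 5 scheduled.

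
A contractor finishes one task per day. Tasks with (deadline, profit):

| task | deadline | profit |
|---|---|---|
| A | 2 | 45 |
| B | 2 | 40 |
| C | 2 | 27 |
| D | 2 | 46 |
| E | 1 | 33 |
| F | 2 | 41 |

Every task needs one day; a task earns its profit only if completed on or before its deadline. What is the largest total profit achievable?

91

Take jobs in profit order; each goes to the latest open slot no later than its deadline.
By profit: D(d2,46), A(d2,45), F(d2,41), B(d2,40), E(d1,33), C(d2,27)
D→slot 2; A→slot 1; F skipped; B skipped; E skipped; C skipped.
Profit = 45 + 46 = 91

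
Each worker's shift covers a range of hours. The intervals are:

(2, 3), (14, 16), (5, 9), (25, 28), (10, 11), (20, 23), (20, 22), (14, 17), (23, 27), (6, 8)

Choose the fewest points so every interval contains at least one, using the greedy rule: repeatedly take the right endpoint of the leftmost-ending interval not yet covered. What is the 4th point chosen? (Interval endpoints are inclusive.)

Sorted: [2,3] [6,8] [5,9] [10,11] [14,16] [14,17] [20,22] [20,23] [23,27] [25,28]
{[2,3]} hit by 3; {[6,8],[5,9]} hit by 8; {[10,11]} hit by 11; {[14,16],[14,17]} hit by 16; {[20,22],[20,23]} hit by 22; {[23,27],[25,28]} hit by 27.
Points: 3, 8, 11, 16, 22, 27 (6 total).

16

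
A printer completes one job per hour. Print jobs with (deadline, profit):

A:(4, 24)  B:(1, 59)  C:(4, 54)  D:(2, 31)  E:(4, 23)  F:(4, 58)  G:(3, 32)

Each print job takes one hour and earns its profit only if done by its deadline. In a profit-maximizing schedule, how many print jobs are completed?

4

By profit: B(d1,59), F(d4,58), C(d4,54), G(d3,32), D(d2,31), A(d4,24), E(d4,23)
B→slot 1; F→slot 4; C→slot 3; G→slot 2; D skipped; A skipped; E skipped.
4 of 7 scheduled.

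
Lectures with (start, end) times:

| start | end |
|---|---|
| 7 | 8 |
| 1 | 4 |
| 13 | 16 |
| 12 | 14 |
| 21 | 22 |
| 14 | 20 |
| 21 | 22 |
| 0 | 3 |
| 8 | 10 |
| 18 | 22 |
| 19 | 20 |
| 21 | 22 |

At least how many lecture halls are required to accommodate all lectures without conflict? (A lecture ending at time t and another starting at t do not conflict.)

The answer is the maximum number of intervals overlapping at any instant.
Events (time:±→running): 0:+→1 1:+→2 3:-→1 4:-→0 7:+→1 8:-→0 8:+→1 10:-→0 12:+→1 13:+→2 14:-→1 14:+→2 16:-→1 18:+→2 19:+→3 20:-→2 20:-→1 21:+→2 21:+→3 21:+→4 … peak 4.

4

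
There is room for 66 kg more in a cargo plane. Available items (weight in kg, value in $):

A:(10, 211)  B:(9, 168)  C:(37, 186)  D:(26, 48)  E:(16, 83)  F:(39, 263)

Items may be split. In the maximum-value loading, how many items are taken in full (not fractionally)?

3

Order: A (211/10=21.10) > B (168/9=18.67) > F (263/39=6.74) > E (83/16=5.19) > C (186/37=5.03) > D (48/26=1.85)
Fill: take A (10 @ 211) → take B (9 @ 168) → take F (39 @ 263) → take 8/16 of E → 41.50; 66/66 used.
3 item(s) taken whole; one partial (take 8/16 of E).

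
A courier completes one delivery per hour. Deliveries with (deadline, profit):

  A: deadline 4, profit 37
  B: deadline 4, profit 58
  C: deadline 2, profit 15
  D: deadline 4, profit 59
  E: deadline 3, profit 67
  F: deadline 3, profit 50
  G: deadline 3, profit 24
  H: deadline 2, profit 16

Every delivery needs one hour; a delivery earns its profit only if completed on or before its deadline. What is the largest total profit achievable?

234

Sort by profit descending; place each in the latest free slot ≤ its deadline.
Profit order: E=67 D=59 B=58 F=50 A=37 G=24 H=16 C=15
Assign: E→slot 3, D→slot 4, B→slot 2, F→slot 1, A skipped, G skipped, H skipped, C skipped.
Slots: [1:F] [2:B] [3:E] [4:D]
Profit = 50 + 58 + 67 + 59 = 234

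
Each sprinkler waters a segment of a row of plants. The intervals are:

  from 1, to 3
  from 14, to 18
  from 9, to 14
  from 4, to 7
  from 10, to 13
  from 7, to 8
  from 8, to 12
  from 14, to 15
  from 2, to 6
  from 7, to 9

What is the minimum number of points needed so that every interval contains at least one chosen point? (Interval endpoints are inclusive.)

4

Sort by right endpoint; whenever an interval is uncovered, place a point at its right end.
By right end: [1,3]  [2,6]  [4,7]  [7,8]  [7,9]  [8,12]  [10,13]  [9,14]  [14,15]  [14,18]
[1,3] uncovered → point at 3; [4,7] uncovered → point at 7; [8,12] uncovered → point at 12; [14,15] uncovered → point at 15.
Points: 3, 7, 12, 15 (4 total).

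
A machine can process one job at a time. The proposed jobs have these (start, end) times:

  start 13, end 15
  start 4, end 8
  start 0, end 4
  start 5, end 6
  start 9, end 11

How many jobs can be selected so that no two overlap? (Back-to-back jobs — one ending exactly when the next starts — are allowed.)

4

Sorted by end: (0,4)  (5,6)  (4,8)  (9,11)  (13,15)
take (0,4); take (5,6); skip (4,8); take (9,11); take (13,15).
Selected 4 jobs.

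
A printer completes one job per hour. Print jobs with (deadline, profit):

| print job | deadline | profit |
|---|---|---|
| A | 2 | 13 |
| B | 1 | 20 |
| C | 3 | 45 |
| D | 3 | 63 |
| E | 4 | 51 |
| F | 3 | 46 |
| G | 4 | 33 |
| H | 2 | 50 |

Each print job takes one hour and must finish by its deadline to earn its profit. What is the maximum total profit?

210

Take jobs in profit order; each goes to the latest open slot no later than its deadline.
Profit order: D=63 E=51 H=50 F=46 C=45 G=33 B=20 A=13
Assign: D→slot 3, E→slot 4, H→slot 2, F→slot 1, C skipped, G skipped, B skipped, A skipped.
Slots: [1:F] [2:H] [3:D] [4:E]
Profit = 46 + 50 + 63 + 51 = 210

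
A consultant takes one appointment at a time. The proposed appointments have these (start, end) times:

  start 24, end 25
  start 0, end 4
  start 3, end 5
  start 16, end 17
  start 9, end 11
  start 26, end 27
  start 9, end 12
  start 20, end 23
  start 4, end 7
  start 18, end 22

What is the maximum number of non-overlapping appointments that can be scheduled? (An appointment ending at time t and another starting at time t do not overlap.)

7

Sorted by end: (0,4)  (3,5)  (4,7)  (9,11)  (9,12)  (16,17)  (18,22)  (20,23)  (24,25)  (26,27)
take (0,4); take (4,7); take (9,11); skip (9,12); take (16,17); take (18,22); skip (20,23); take (24,25); take (26,27).
Selected 7 appointments.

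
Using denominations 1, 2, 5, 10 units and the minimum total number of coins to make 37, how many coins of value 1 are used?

37 = 3×10 + 1×5 + 1×2
Count of 1: 0

0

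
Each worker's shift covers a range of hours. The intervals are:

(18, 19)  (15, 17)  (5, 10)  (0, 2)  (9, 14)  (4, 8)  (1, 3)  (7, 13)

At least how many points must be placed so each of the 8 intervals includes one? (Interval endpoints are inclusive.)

By right end: [0,2]  [1,3]  [4,8]  [5,10]  [7,13]  [9,14]  [15,17]  [18,19]
[0,2] uncovered → point at 2; [4,8] uncovered → point at 8; [9,14] uncovered → point at 14; [15,17] uncovered → point at 17; [18,19] uncovered → point at 19.
Points: 2, 8, 14, 17, 19 (5 total).

5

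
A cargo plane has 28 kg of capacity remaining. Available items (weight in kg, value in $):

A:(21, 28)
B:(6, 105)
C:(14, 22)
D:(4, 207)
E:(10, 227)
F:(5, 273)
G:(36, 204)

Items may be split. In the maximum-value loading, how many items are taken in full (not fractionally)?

Greedy by value/weight ratio, highest first.
Order: F (273/5=54.60) > D (207/4=51.75) > E (227/10=22.70) > B (105/6=17.50) > G (204/36=5.67) > C (22/14=1.57) > A (28/21=1.33)
Fill: take F (5 @ 273) → take D (4 @ 207) → take E (10 @ 227) → take B (6 @ 105) → take 3/36 of G → 17.00; 28/28 used.
4 item(s) taken whole; one partial (take 3/36 of G).

4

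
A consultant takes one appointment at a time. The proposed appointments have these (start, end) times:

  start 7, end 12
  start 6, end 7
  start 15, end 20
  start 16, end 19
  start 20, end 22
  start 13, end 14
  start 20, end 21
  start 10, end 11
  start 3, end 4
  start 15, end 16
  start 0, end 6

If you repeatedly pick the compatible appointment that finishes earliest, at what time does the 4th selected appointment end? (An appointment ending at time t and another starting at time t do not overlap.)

Greedy by earliest finish: after sorting by end time, pick each interval compatible with the last pick.
By end time: (3,4), (0,6), (6,7), (10,11), (7,12), (13,14), (15,16), (16,19), (15,20), (20,21), (20,22).
Pick (3,4); next start ≥ 4 → (6,7); next start ≥ 7 → (10,11); next start ≥ 11 → (13,14); next start ≥ 14 → (15,16); next start ≥ 16 → (16,19); next start ≥ 19 → (20,21).
Selected: (3,4) (6,7) (10,11) (13,14) (15,16) (16,19) (20,21)

14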